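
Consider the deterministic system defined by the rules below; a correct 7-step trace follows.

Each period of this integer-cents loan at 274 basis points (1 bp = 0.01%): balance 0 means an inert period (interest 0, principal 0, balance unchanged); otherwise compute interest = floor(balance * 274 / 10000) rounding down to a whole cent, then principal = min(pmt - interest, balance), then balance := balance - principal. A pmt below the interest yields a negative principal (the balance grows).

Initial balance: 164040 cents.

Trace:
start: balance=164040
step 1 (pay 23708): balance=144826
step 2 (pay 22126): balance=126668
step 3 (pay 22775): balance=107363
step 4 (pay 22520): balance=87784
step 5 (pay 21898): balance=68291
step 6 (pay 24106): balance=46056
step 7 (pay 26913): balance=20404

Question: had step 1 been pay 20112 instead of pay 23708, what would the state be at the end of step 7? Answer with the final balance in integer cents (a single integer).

(re-executing from step 1 with the substitution; state before step 1: balance=164040)
step 1 (pay 20112): balance=148422
step 2 (pay 22126): balance=130362
step 3 (pay 22775): balance=111158
step 4 (pay 22520): balance=91683
step 5 (pay 21898): balance=72297
step 6 (pay 24106): balance=50171
step 7 (pay 26913): balance=24632

24632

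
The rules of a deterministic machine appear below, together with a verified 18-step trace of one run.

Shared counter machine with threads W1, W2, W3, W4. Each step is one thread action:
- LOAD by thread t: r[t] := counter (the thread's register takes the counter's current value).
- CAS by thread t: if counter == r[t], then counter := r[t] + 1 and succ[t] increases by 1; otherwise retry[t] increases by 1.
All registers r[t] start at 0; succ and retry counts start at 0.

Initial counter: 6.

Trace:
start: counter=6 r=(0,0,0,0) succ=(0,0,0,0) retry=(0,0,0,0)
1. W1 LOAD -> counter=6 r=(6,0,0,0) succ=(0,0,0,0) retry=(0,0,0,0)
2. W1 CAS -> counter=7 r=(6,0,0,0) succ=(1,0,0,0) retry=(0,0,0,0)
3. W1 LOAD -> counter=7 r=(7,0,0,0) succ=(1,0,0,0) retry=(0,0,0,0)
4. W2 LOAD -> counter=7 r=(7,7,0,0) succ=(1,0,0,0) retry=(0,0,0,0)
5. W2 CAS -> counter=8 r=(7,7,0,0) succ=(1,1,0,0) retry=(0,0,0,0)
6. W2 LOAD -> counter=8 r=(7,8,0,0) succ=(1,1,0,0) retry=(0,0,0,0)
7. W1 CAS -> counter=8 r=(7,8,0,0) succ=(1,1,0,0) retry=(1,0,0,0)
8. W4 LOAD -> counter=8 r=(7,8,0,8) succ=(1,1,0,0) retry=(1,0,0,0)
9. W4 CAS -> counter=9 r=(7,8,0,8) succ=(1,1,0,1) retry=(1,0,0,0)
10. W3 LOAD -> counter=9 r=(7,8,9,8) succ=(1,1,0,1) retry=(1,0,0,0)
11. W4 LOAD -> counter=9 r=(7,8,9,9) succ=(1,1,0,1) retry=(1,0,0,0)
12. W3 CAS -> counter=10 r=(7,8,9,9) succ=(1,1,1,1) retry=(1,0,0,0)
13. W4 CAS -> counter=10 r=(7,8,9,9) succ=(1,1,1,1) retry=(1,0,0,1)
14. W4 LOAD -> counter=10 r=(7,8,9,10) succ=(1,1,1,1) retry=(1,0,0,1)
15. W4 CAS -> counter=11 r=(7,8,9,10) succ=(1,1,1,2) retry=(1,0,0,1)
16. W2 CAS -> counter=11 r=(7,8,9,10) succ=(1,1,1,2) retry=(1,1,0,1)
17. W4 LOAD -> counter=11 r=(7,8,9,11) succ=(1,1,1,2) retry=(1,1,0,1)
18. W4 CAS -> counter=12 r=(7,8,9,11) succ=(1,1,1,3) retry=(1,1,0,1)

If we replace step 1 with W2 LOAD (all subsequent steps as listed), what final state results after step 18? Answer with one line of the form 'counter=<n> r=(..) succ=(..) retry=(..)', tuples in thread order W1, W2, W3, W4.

(re-executing from step 1 with the substitution; state before step 1: counter=6 r=(0,0,0,0) succ=(0,0,0,0) retry=(0,0,0,0))
1. W2 LOAD -> counter=6 r=(0,6,0,0) succ=(0,0,0,0) retry=(0,0,0,0)
2. W1 CAS -> counter=6 r=(0,6,0,0) succ=(0,0,0,0) retry=(1,0,0,0)
3. W1 LOAD -> counter=6 r=(6,6,0,0) succ=(0,0,0,0) retry=(1,0,0,0)
4. W2 LOAD -> counter=6 r=(6,6,0,0) succ=(0,0,0,0) retry=(1,0,0,0)
5. W2 CAS -> counter=7 r=(6,6,0,0) succ=(0,1,0,0) retry=(1,0,0,0)
6. W2 LOAD -> counter=7 r=(6,7,0,0) succ=(0,1,0,0) retry=(1,0,0,0)
7. W1 CAS -> counter=7 r=(6,7,0,0) succ=(0,1,0,0) retry=(2,0,0,0)
8. W4 LOAD -> counter=7 r=(6,7,0,7) succ=(0,1,0,0) retry=(2,0,0,0)
9. W4 CAS -> counter=8 r=(6,7,0,7) succ=(0,1,0,1) retry=(2,0,0,0)
10. W3 LOAD -> counter=8 r=(6,7,8,7) succ=(0,1,0,1) retry=(2,0,0,0)
11. W4 LOAD -> counter=8 r=(6,7,8,8) succ=(0,1,0,1) retry=(2,0,0,0)
12. W3 CAS -> counter=9 r=(6,7,8,8) succ=(0,1,1,1) retry=(2,0,0,0)
13. W4 CAS -> counter=9 r=(6,7,8,8) succ=(0,1,1,1) retry=(2,0,0,1)
14. W4 LOAD -> counter=9 r=(6,7,8,9) succ=(0,1,1,1) retry=(2,0,0,1)
15. W4 CAS -> counter=10 r=(6,7,8,9) succ=(0,1,1,2) retry=(2,0,0,1)
16. W2 CAS -> counter=10 r=(6,7,8,9) succ=(0,1,1,2) retry=(2,1,0,1)
17. W4 LOAD -> counter=10 r=(6,7,8,10) succ=(0,1,1,2) retry=(2,1,0,1)
18. W4 CAS -> counter=11 r=(6,7,8,10) succ=(0,1,1,3) retry=(2,1,0,1)

counter=11 r=(6,7,8,10) succ=(0,1,1,3) retry=(2,1,0,1)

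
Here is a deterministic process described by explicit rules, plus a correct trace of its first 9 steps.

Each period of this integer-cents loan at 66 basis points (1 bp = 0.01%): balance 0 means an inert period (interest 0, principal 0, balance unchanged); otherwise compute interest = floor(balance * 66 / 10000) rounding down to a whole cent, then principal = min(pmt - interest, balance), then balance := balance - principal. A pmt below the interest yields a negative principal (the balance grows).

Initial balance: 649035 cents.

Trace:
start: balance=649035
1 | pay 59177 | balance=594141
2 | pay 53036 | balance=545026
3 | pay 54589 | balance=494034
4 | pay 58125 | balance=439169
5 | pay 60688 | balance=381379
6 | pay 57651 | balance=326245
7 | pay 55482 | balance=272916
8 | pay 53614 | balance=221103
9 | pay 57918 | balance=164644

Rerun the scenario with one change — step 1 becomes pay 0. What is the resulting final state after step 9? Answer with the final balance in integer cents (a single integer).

(re-executing from step 1 with the substitution; state before step 1: balance=649035)
1 | pay 0 | balance=653318
2 | pay 53036 | balance=604593
3 | pay 54589 | balance=553994
4 | pay 58125 | balance=499525
5 | pay 60688 | balance=442133
6 | pay 57651 | balance=387400
7 | pay 55482 | balance=334474
8 | pay 53614 | balance=283067
9 | pay 57918 | balance=227017

227017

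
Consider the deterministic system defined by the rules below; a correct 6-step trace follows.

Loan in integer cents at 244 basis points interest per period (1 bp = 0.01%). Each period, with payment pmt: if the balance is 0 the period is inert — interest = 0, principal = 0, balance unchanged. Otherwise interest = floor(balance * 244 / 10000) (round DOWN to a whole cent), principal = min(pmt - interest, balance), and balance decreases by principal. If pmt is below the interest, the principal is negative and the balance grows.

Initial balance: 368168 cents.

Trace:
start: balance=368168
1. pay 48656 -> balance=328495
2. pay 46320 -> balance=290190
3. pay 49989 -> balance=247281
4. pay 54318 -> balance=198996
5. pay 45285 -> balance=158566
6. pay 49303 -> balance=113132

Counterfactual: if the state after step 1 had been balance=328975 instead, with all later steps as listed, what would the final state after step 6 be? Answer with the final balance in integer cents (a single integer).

113672

state after step 1 := balance=328975
2. pay 46320 -> balance=290681
3. pay 49989 -> balance=247784
4. pay 54318 -> balance=199511
5. pay 45285 -> balance=159094
6. pay 49303 -> balance=113672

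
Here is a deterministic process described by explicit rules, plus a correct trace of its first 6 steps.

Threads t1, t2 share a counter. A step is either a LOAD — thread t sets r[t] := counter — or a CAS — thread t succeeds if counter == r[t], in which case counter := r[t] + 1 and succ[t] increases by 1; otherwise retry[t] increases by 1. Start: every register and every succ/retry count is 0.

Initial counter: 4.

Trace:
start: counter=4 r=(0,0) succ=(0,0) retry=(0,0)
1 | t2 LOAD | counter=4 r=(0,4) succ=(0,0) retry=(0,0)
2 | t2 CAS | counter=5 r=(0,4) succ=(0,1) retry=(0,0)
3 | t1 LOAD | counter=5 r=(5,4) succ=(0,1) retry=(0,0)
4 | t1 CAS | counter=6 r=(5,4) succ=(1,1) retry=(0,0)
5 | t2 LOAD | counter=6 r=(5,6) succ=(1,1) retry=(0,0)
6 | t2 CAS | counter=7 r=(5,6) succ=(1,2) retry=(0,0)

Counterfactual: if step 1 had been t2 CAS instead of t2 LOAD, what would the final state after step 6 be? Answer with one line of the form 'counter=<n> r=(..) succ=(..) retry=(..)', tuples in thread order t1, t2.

counter=6 r=(4,5) succ=(1,1) retry=(0,2)

(re-executing from step 1 with the substitution; state before step 1: counter=4 r=(0,0) succ=(0,0) retry=(0,0))
1 | t2 CAS | counter=4 r=(0,0) succ=(0,0) retry=(0,1)
2 | t2 CAS | counter=4 r=(0,0) succ=(0,0) retry=(0,2)
3 | t1 LOAD | counter=4 r=(4,0) succ=(0,0) retry=(0,2)
4 | t1 CAS | counter=5 r=(4,0) succ=(1,0) retry=(0,2)
5 | t2 LOAD | counter=5 r=(4,5) succ=(1,0) retry=(0,2)
6 | t2 CAS | counter=6 r=(4,5) succ=(1,1) retry=(0,2)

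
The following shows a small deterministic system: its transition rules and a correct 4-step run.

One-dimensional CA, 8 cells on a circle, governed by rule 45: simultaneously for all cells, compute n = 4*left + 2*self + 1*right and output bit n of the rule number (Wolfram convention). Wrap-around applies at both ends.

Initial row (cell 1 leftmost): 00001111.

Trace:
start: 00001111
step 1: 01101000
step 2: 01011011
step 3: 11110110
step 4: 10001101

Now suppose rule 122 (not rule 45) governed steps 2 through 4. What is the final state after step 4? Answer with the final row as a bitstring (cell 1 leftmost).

11111110

(re-executing steps 2..4 under rule 122; state before step 2: 01101000)
step 2: 11110100
step 3: 10011011
step 4: 11111110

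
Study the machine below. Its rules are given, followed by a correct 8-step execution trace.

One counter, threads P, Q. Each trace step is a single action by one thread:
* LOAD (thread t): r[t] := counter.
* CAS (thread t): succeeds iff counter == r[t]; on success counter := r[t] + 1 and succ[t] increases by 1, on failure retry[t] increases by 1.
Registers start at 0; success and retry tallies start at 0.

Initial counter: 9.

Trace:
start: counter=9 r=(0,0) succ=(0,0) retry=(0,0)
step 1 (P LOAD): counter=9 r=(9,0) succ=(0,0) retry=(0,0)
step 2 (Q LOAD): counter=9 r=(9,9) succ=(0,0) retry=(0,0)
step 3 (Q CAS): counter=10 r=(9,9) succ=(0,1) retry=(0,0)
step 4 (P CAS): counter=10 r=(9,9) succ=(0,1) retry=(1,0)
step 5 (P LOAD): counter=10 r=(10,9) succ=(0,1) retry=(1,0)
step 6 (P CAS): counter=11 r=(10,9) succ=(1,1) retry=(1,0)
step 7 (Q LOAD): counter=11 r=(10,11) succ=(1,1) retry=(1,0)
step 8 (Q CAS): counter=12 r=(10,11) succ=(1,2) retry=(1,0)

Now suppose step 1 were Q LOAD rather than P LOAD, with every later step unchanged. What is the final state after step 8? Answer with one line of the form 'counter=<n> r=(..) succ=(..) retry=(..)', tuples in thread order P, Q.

(re-executing from step 1 with the substitution; state before step 1: counter=9 r=(0,0) succ=(0,0) retry=(0,0))
step 1 (Q LOAD): counter=9 r=(0,9) succ=(0,0) retry=(0,0)
step 2 (Q LOAD): counter=9 r=(0,9) succ=(0,0) retry=(0,0)
step 3 (Q CAS): counter=10 r=(0,9) succ=(0,1) retry=(0,0)
step 4 (P CAS): counter=10 r=(0,9) succ=(0,1) retry=(1,0)
step 5 (P LOAD): counter=10 r=(10,9) succ=(0,1) retry=(1,0)
step 6 (P CAS): counter=11 r=(10,9) succ=(1,1) retry=(1,0)
step 7 (Q LOAD): counter=11 r=(10,11) succ=(1,1) retry=(1,0)
step 8 (Q CAS): counter=12 r=(10,11) succ=(1,2) retry=(1,0)

counter=12 r=(10,11) succ=(1,2) retry=(1,0)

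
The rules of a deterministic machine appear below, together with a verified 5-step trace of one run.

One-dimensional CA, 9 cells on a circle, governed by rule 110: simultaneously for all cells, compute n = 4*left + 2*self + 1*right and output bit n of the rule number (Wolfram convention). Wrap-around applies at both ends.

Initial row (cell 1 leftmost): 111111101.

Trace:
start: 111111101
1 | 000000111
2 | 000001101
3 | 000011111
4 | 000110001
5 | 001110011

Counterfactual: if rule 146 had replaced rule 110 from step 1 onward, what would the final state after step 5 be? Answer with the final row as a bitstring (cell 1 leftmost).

101101000

(re-executing steps 1..5 under rule 146; state before step 1: 111111101)
1 | 111111000
2 | 011110101
3 | 001100000
4 | 010010000
5 | 101101000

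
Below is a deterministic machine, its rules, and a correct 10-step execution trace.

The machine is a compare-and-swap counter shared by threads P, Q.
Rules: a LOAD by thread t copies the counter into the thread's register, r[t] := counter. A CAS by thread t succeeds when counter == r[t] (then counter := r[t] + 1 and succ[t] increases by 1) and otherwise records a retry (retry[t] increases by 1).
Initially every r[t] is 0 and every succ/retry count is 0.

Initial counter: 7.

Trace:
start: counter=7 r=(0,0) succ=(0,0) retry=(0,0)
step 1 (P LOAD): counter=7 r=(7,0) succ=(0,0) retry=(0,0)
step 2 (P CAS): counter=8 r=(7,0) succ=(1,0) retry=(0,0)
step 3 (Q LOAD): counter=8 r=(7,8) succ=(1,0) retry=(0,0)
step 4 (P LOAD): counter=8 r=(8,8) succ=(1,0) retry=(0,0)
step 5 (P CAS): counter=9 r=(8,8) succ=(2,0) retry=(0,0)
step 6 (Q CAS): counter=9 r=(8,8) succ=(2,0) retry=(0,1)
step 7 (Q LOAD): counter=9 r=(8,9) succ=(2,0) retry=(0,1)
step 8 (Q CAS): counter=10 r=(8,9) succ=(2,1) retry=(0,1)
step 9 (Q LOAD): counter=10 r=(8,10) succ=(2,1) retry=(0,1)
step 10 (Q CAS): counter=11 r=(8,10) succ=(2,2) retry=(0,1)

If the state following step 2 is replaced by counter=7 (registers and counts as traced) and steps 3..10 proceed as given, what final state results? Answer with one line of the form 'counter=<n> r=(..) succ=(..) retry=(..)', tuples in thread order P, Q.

counter=10 r=(7,9) succ=(2,2) retry=(0,1)

state after step 2 := counter=7 r=(7,0) succ=(1,0) retry=(0,0)
step 3 (Q LOAD): counter=7 r=(7,7) succ=(1,0) retry=(0,0)
step 4 (P LOAD): counter=7 r=(7,7) succ=(1,0) retry=(0,0)
step 5 (P CAS): counter=8 r=(7,7) succ=(2,0) retry=(0,0)
step 6 (Q CAS): counter=8 r=(7,7) succ=(2,0) retry=(0,1)
step 7 (Q LOAD): counter=8 r=(7,8) succ=(2,0) retry=(0,1)
step 8 (Q CAS): counter=9 r=(7,8) succ=(2,1) retry=(0,1)
step 9 (Q LOAD): counter=9 r=(7,9) succ=(2,1) retry=(0,1)
step 10 (Q CAS): counter=10 r=(7,9) succ=(2,2) retry=(0,1)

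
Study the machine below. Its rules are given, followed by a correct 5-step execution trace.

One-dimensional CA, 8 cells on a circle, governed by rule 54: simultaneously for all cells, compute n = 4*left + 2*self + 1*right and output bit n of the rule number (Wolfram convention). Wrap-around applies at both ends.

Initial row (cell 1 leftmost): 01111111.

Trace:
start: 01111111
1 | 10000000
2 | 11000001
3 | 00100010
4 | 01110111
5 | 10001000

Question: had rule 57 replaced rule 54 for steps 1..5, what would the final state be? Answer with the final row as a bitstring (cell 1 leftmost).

10110010

(re-executing steps 1..5 under rule 57; state before step 1: 01111111)
1 | 11000000
2 | 10111110
3 | 01100001
4 | 11011100
5 | 10110010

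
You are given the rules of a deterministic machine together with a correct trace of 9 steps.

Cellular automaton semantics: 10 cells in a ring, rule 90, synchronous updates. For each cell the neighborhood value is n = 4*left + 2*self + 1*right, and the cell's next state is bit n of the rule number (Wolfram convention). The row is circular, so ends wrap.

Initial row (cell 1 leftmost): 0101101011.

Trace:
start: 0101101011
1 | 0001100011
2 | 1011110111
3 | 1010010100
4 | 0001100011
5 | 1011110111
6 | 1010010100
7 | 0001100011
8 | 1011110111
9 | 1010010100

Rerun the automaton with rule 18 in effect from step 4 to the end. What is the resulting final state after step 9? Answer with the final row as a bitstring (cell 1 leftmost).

1010010100

(re-executing steps 4..9 under rule 18; state before step 4: 1010010100)
4 | 0001100011
5 | 1010010100
6 | 0001100011
7 | 1010010100
8 | 0001100011
9 | 1010010100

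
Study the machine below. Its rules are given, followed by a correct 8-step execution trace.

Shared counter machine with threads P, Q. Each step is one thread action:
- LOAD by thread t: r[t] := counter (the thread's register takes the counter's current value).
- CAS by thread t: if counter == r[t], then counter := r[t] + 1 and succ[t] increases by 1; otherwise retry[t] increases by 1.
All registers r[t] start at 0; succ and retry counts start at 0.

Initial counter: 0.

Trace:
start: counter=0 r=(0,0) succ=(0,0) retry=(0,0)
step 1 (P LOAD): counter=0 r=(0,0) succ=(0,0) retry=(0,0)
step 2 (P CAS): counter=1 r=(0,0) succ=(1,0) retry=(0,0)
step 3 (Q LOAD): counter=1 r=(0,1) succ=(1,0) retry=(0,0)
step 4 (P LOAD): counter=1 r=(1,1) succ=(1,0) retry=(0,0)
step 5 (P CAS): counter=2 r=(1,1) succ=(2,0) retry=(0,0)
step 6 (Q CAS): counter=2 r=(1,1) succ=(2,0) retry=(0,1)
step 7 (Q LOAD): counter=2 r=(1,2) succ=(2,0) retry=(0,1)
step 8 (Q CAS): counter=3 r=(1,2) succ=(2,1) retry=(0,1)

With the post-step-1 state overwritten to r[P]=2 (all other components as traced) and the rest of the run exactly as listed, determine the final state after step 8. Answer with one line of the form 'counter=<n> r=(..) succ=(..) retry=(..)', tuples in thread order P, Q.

counter=2 r=(0,1) succ=(1,1) retry=(1,1)

state after step 1 := counter=0 r=(2,0) succ=(0,0) retry=(0,0)
step 2 (P CAS): counter=0 r=(2,0) succ=(0,0) retry=(1,0)
step 3 (Q LOAD): counter=0 r=(2,0) succ=(0,0) retry=(1,0)
step 4 (P LOAD): counter=0 r=(0,0) succ=(0,0) retry=(1,0)
step 5 (P CAS): counter=1 r=(0,0) succ=(1,0) retry=(1,0)
step 6 (Q CAS): counter=1 r=(0,0) succ=(1,0) retry=(1,1)
step 7 (Q LOAD): counter=1 r=(0,1) succ=(1,0) retry=(1,1)
step 8 (Q CAS): counter=2 r=(0,1) succ=(1,1) retry=(1,1)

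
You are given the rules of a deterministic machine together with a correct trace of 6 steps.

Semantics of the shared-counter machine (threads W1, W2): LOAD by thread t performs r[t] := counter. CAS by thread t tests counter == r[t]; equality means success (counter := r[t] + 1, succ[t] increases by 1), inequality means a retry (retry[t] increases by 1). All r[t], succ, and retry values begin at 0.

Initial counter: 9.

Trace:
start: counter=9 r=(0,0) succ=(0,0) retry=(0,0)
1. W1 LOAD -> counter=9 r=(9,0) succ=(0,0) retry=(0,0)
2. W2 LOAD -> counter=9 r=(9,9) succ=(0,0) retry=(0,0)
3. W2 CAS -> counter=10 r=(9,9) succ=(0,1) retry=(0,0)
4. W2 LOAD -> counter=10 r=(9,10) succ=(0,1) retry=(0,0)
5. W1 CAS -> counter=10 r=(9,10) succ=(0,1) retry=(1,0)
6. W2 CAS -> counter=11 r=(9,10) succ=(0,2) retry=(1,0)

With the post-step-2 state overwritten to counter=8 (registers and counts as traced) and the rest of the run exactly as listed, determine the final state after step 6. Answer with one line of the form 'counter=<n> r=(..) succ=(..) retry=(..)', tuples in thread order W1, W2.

counter=9 r=(9,8) succ=(0,1) retry=(1,1)

state after step 2 := counter=8 r=(9,9) succ=(0,0) retry=(0,0)
3. W2 CAS -> counter=8 r=(9,9) succ=(0,0) retry=(0,1)
4. W2 LOAD -> counter=8 r=(9,8) succ=(0,0) retry=(0,1)
5. W1 CAS -> counter=8 r=(9,8) succ=(0,0) retry=(1,1)
6. W2 CAS -> counter=9 r=(9,8) succ=(0,1) retry=(1,1)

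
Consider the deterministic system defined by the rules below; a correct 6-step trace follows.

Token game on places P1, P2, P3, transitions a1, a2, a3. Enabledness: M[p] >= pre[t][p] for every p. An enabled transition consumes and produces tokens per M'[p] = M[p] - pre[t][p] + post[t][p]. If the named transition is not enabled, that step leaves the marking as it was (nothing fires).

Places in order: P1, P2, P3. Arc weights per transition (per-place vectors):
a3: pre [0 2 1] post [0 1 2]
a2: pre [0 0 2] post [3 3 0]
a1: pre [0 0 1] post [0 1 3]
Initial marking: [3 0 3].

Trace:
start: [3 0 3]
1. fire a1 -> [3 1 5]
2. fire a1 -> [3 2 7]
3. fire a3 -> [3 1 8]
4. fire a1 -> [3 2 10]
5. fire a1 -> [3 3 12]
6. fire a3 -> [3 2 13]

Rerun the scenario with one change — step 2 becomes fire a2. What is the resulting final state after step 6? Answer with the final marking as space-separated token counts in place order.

6 4 9

(re-executing from step 2 with the substitution; state before step 2: [3 1 5])
2. fire a2 -> [6 4 3]
3. fire a3 -> [6 3 4]
4. fire a1 -> [6 4 6]
5. fire a1 -> [6 5 8]
6. fire a3 -> [6 4 9]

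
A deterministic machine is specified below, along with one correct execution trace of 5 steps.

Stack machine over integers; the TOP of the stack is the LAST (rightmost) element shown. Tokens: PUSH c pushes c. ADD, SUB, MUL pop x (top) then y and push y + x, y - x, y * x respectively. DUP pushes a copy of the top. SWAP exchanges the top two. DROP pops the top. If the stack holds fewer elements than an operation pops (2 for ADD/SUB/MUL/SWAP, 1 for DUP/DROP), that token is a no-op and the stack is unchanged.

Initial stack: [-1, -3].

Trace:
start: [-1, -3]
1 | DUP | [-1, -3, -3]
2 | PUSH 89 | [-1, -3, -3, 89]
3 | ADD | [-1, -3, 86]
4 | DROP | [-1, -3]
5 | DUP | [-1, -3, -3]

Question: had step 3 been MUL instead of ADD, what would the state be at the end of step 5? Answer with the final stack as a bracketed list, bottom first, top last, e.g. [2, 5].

[-1, -3, -3]

(re-executing from step 3 with the substitution; state before step 3: [-1, -3, -3, 89])
3 | MUL | [-1, -3, -267]
4 | DROP | [-1, -3]
5 | DUP | [-1, -3, -3]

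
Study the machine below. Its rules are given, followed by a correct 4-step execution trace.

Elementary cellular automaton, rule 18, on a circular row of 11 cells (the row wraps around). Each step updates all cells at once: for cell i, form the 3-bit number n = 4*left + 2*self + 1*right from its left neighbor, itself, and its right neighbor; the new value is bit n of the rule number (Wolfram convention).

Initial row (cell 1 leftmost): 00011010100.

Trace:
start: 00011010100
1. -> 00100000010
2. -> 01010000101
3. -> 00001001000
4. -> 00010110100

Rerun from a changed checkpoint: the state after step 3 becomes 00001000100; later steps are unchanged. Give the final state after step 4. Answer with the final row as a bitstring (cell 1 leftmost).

state after step 3 := 00001000100
4. -> 00010101010

00010101010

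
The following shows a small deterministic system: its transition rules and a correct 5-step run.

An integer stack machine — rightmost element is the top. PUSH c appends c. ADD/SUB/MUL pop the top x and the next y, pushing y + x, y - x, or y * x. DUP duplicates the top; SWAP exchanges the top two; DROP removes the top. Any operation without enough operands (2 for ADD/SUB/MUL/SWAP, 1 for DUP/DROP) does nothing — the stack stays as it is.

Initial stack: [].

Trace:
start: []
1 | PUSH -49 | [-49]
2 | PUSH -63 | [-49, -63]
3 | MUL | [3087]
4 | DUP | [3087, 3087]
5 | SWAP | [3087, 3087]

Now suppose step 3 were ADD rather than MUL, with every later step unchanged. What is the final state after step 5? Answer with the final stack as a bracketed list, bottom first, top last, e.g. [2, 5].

[-112, -112]

(re-executing from step 3 with the substitution; state before step 3: [-49, -63])
3 | ADD | [-112]
4 | DUP | [-112, -112]
5 | SWAP | [-112, -112]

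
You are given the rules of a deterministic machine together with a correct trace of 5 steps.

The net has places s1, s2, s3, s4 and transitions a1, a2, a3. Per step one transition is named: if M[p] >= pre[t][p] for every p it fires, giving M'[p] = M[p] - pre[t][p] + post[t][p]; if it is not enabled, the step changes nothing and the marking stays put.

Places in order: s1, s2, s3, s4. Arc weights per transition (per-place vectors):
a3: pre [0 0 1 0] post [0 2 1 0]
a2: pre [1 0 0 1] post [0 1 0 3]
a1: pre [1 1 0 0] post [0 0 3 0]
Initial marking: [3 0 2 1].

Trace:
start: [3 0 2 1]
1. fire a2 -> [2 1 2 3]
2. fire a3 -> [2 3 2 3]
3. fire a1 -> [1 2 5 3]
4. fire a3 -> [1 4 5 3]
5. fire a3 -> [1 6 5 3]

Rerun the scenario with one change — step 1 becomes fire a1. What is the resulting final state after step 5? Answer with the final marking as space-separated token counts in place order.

(re-executing from step 1 with the substitution; state before step 1: [3 0 2 1])
1. fire a1 -> [3 0 2 1]
2. fire a3 -> [3 2 2 1]
3. fire a1 -> [2 1 5 1]
4. fire a3 -> [2 3 5 1]
5. fire a3 -> [2 5 5 1]

2 5 5 1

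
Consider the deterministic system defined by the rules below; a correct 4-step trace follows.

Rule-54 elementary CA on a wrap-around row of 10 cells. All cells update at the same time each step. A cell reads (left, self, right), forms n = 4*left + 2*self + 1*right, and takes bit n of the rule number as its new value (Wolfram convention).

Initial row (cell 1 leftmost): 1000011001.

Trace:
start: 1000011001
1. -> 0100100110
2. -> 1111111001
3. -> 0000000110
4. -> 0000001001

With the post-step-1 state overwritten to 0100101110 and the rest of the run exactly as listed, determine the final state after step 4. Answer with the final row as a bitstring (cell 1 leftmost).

0000011111

state after step 1 := 0100101110
2. -> 1111110001
3. -> 0000001010
4. -> 0000011111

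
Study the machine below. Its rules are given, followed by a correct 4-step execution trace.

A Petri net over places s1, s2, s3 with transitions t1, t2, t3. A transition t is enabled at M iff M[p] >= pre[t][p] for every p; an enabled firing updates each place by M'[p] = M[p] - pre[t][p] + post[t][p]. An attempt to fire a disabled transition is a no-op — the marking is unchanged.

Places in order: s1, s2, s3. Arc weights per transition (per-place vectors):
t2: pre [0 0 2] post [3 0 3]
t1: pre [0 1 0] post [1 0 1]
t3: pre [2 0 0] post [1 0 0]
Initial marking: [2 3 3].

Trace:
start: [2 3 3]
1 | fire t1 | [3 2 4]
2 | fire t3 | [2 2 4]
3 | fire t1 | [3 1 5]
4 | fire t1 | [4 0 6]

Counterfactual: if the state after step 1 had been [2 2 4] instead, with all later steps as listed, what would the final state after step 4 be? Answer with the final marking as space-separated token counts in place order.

state after step 1 := [2 2 4]
2 | fire t3 | [1 2 4]
3 | fire t1 | [2 1 5]
4 | fire t1 | [3 0 6]

3 0 6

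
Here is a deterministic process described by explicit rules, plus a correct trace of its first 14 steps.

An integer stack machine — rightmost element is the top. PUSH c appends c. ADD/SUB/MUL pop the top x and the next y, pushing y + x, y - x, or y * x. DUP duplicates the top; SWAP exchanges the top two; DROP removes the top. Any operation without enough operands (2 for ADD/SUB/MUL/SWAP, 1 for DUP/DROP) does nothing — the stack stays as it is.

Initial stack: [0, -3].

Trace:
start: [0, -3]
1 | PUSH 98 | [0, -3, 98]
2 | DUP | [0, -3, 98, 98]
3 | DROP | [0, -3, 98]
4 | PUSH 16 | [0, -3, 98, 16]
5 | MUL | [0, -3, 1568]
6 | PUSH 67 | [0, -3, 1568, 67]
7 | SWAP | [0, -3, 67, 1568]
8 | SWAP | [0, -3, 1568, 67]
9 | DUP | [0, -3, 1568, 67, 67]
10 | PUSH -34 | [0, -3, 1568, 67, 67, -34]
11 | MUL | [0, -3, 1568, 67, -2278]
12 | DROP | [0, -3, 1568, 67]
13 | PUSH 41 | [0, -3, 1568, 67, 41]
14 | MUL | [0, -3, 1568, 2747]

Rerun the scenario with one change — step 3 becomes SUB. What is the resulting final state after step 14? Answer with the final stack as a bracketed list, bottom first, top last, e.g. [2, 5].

[0, -3, 0, 2747]

(re-executing from step 3 with the substitution; state before step 3: [0, -3, 98, 98])
3 | SUB | [0, -3, 0]
4 | PUSH 16 | [0, -3, 0, 16]
5 | MUL | [0, -3, 0]
6 | PUSH 67 | [0, -3, 0, 67]
7 | SWAP | [0, -3, 67, 0]
8 | SWAP | [0, -3, 0, 67]
9 | DUP | [0, -3, 0, 67, 67]
10 | PUSH -34 | [0, -3, 0, 67, 67, -34]
11 | MUL | [0, -3, 0, 67, -2278]
12 | DROP | [0, -3, 0, 67]
13 | PUSH 41 | [0, -3, 0, 67, 41]
14 | MUL | [0, -3, 0, 2747]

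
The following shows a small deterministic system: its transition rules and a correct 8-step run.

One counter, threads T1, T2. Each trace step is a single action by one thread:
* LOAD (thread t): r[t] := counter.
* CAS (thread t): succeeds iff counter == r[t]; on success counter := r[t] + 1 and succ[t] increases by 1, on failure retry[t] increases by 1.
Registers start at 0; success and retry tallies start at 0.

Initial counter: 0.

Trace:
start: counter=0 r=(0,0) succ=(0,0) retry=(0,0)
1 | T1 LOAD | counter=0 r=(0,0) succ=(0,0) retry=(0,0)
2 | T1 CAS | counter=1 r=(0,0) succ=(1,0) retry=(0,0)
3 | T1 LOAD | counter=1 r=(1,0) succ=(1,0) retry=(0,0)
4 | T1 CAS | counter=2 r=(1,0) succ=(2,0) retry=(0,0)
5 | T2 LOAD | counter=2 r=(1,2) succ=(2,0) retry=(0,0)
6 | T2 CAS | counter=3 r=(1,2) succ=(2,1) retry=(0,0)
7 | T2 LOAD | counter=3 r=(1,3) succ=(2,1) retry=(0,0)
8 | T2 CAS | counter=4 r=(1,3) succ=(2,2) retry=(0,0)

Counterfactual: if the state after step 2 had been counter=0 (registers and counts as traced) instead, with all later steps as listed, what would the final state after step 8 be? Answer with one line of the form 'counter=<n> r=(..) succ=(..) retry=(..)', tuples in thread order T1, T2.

counter=3 r=(0,2) succ=(2,2) retry=(0,0)

state after step 2 := counter=0 r=(0,0) succ=(1,0) retry=(0,0)
3 | T1 LOAD | counter=0 r=(0,0) succ=(1,0) retry=(0,0)
4 | T1 CAS | counter=1 r=(0,0) succ=(2,0) retry=(0,0)
5 | T2 LOAD | counter=1 r=(0,1) succ=(2,0) retry=(0,0)
6 | T2 CAS | counter=2 r=(0,1) succ=(2,1) retry=(0,0)
7 | T2 LOAD | counter=2 r=(0,2) succ=(2,1) retry=(0,0)
8 | T2 CAS | counter=3 r=(0,2) succ=(2,2) retry=(0,0)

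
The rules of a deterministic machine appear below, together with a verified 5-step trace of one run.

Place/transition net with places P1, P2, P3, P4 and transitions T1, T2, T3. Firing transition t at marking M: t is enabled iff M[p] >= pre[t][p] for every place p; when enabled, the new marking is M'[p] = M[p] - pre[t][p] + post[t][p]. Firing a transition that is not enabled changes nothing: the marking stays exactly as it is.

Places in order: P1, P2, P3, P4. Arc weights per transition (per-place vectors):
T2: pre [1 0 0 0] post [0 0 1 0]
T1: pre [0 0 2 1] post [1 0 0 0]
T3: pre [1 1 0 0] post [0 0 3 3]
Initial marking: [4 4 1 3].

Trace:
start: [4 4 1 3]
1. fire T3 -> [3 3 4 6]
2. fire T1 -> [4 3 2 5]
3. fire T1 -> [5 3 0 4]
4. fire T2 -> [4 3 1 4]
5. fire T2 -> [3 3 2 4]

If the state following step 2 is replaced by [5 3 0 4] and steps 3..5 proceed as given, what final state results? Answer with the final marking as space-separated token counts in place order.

3 3 2 4

state after step 2 := [5 3 0 4]
3. fire T1 -> [5 3 0 4]
4. fire T2 -> [4 3 1 4]
5. fire T2 -> [3 3 2 4]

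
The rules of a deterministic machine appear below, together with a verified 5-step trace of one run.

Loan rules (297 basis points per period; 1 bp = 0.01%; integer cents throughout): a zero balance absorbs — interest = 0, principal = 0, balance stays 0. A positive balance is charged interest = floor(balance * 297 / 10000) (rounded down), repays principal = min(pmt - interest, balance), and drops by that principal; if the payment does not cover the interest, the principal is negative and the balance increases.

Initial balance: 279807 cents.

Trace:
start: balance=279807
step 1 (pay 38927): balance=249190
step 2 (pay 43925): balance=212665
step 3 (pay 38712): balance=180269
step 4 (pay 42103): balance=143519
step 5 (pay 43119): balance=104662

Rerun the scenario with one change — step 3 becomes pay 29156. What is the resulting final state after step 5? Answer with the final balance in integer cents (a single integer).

(re-executing from step 3 with the substitution; state before step 3: balance=212665)
step 3 (pay 29156): balance=189825
step 4 (pay 42103): balance=153359
step 5 (pay 43119): balance=114794

114794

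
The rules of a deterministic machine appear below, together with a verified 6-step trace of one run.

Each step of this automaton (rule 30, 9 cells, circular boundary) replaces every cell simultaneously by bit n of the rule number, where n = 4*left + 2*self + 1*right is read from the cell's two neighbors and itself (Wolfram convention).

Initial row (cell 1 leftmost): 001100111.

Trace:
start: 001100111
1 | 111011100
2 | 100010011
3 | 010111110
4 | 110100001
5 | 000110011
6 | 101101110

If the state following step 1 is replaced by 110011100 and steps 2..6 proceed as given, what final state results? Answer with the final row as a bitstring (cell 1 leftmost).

011001100

state after step 1 := 110011100
2 | 101110011
3 | 001001110
4 | 011111001
5 | 010000111
6 | 011001100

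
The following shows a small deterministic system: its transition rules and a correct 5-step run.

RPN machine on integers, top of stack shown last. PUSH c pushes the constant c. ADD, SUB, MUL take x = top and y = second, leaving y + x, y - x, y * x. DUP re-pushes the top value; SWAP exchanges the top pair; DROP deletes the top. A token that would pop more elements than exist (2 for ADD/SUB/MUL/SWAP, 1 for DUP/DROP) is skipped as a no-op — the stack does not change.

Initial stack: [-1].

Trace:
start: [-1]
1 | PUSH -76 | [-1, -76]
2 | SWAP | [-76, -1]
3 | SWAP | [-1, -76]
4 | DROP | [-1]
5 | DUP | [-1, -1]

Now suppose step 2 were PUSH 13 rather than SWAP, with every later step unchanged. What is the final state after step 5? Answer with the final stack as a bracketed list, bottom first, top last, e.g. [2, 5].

[-1, 13, 13]

(re-executing from step 2 with the substitution; state before step 2: [-1, -76])
2 | PUSH 13 | [-1, -76, 13]
3 | SWAP | [-1, 13, -76]
4 | DROP | [-1, 13]
5 | DUP | [-1, 13, 13]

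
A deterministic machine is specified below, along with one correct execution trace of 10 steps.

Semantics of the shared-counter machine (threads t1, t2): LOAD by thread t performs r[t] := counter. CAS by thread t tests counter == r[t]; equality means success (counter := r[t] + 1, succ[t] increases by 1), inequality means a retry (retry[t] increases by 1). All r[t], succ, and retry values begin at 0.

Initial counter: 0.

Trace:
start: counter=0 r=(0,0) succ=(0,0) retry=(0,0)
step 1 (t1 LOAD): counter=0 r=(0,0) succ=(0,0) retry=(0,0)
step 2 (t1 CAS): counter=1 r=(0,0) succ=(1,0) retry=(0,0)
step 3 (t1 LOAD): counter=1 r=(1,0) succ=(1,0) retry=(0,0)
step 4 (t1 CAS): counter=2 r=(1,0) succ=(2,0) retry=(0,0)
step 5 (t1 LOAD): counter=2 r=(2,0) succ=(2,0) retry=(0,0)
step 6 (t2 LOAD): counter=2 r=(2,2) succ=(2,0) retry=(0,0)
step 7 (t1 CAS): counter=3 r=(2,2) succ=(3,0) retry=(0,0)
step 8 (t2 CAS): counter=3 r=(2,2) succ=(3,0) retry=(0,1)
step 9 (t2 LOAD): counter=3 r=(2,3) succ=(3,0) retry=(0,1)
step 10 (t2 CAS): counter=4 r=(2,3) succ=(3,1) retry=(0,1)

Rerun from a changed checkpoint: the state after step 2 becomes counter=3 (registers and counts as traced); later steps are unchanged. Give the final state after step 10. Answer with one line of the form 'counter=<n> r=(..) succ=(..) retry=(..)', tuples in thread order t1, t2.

counter=6 r=(4,5) succ=(3,1) retry=(0,1)

state after step 2 := counter=3 r=(0,0) succ=(1,0) retry=(0,0)
step 3 (t1 LOAD): counter=3 r=(3,0) succ=(1,0) retry=(0,0)
step 4 (t1 CAS): counter=4 r=(3,0) succ=(2,0) retry=(0,0)
step 5 (t1 LOAD): counter=4 r=(4,0) succ=(2,0) retry=(0,0)
step 6 (t2 LOAD): counter=4 r=(4,4) succ=(2,0) retry=(0,0)
step 7 (t1 CAS): counter=5 r=(4,4) succ=(3,0) retry=(0,0)
step 8 (t2 CAS): counter=5 r=(4,4) succ=(3,0) retry=(0,1)
step 9 (t2 LOAD): counter=5 r=(4,5) succ=(3,0) retry=(0,1)
step 10 (t2 CAS): counter=6 r=(4,5) succ=(3,1) retry=(0,1)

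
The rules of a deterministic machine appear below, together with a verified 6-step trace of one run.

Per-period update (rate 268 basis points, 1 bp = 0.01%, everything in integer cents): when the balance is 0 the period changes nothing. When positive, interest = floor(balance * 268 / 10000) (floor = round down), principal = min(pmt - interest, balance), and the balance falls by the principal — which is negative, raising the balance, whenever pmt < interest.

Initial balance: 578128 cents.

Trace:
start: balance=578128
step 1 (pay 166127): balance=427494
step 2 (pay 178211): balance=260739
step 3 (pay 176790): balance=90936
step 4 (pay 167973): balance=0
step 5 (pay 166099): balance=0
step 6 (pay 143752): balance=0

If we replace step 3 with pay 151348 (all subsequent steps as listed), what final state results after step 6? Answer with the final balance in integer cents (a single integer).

0

(re-executing from step 3 with the substitution; state before step 3: balance=260739)
step 3 (pay 151348): balance=116378
step 4 (pay 167973): balance=0
step 5 (pay 166099): balance=0
step 6 (pay 143752): balance=0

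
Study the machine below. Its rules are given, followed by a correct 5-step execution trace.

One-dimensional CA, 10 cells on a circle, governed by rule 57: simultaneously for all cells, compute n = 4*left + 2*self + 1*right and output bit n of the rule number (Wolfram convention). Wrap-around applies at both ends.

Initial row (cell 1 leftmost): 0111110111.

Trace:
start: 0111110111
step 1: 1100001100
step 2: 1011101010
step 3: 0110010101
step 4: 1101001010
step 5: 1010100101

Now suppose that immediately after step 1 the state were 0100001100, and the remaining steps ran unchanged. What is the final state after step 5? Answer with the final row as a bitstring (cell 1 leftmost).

state after step 1 := 0100001100
step 2: 0011101011
step 3: 1010010110
step 4: 0101001101
step 5: 1010101010

1010101010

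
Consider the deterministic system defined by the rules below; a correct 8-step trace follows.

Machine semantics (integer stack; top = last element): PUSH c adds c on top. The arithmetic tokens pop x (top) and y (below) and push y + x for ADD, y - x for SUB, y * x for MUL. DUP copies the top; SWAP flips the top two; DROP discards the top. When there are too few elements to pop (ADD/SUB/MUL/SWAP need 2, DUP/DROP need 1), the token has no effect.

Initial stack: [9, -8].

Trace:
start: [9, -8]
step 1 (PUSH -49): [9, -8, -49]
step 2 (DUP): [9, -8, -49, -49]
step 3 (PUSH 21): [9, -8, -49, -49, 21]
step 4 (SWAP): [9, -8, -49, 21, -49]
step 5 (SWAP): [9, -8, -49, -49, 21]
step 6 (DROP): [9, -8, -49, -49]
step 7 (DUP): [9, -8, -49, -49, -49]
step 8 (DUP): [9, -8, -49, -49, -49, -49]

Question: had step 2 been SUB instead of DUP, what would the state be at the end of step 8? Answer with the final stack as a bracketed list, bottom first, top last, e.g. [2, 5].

[9, 41, 41, 41]

(re-executing from step 2 with the substitution; state before step 2: [9, -8, -49])
step 2 (SUB): [9, 41]
step 3 (PUSH 21): [9, 41, 21]
step 4 (SWAP): [9, 21, 41]
step 5 (SWAP): [9, 41, 21]
step 6 (DROP): [9, 41]
step 7 (DUP): [9, 41, 41]
step 8 (DUP): [9, 41, 41, 41]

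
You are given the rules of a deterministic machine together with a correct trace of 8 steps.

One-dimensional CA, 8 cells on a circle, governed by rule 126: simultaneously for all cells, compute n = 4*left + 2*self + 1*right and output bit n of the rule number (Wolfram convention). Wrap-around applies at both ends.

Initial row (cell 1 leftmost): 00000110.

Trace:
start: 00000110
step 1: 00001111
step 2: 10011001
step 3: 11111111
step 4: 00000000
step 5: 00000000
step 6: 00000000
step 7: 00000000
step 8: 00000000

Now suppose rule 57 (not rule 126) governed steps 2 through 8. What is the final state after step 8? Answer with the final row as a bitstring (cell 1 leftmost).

(re-executing steps 2..8 under rule 57; state before step 2: 00001111)
step 2: 11101000
step 3: 10010110
step 4: 01001101
step 5: 10101010
step 6: 01010101
step 7: 10101010
step 8: 01010101

01010101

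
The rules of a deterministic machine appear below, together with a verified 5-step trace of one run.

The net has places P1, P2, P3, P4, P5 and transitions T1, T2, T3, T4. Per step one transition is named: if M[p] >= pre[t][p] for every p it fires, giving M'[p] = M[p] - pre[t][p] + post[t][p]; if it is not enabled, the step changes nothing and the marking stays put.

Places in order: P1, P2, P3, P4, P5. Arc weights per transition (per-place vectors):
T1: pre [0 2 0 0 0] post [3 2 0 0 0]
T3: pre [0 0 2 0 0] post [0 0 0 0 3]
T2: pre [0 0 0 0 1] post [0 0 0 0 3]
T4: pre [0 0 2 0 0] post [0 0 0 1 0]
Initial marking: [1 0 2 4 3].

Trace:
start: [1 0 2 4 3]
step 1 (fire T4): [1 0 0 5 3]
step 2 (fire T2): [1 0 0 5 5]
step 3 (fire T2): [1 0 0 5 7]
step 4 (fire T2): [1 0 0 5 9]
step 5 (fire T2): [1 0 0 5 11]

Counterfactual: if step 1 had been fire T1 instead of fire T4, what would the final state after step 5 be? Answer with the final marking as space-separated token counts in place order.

(re-executing from step 1 with the substitution; state before step 1: [1 0 2 4 3])
step 1 (fire T1): [1 0 2 4 3]
step 2 (fire T2): [1 0 2 4 5]
step 3 (fire T2): [1 0 2 4 7]
step 4 (fire T2): [1 0 2 4 9]
step 5 (fire T2): [1 0 2 4 11]

1 0 2 4 11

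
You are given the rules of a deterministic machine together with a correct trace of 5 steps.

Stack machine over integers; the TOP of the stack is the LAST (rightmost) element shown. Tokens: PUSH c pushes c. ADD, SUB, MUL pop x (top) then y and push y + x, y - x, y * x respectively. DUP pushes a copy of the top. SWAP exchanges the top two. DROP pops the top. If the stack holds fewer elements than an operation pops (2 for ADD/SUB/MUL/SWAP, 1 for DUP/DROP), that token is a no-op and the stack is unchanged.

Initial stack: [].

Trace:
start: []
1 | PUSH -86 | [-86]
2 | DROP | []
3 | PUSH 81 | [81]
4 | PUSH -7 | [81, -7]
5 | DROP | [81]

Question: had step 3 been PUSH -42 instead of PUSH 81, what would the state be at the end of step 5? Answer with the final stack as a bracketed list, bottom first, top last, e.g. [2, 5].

[-42]

(re-executing from step 3 with the substitution; state before step 3: [])
3 | PUSH -42 | [-42]
4 | PUSH -7 | [-42, -7]
5 | DROP | [-42]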